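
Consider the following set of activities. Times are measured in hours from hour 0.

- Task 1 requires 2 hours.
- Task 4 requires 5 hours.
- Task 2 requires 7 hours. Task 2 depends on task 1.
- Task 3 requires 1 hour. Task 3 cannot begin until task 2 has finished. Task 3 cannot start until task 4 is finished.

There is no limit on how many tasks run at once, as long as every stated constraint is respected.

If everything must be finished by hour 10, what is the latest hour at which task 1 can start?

To finish by hour 10, task 3 (duration 1) must start no later than hour 9.
Since task 3 (must start by hour 9) depends on it, task 2 must finish by hour 9. Backing off its 7-hour duration gives a latest start of hour 2.
Task 1 must finish before task 2 (must start by hour 2). With a 2-hour duration, task 1 must start by 2 − 2 = hour 0.

0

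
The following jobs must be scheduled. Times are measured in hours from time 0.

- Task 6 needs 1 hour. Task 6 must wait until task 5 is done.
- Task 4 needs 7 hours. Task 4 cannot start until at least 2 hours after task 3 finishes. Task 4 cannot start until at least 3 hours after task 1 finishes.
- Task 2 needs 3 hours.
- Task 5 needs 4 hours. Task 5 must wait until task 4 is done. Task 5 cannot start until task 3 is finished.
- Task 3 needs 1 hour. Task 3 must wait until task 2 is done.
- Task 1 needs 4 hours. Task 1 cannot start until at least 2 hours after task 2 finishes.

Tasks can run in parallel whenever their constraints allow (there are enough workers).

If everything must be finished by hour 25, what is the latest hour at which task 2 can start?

1

Task 6 has no dependents, so it just needs to finish by hour 25. Starting by 25 − 1 = hour 24 achieves that.
Task 5 has to be done before task 6 (must start by hour 24). That means finishing by hour 24, i.e. starting by 24 − 4 = hour 20.
Since task 5 (must start by hour 20) depends on it, task 4 must finish by hour 20. Backing off its 7-hour duration gives a latest start of hour 13.
Task 1 feeds into task 4 (must start by hour 13, minus 3-hour gap → hour 10); so task 1 must finish by hour 10 and therefore start by hour 6.
Task 3 feeds task 4 (must start by hour 13, minus 2-hour gap → hour 11); task 5 (must start by hour 20). Taking the minimum, task 3 must finish by hour 11 and start by 11 − 1 = hour 10.
Task 2 must finish in time for task 1 (must start by hour 6, minus 2-hour gap → hour 4); task 3 (must start by hour 10). The tightest is hour 4, so task 2 must start by 4 − 3 = hour 1.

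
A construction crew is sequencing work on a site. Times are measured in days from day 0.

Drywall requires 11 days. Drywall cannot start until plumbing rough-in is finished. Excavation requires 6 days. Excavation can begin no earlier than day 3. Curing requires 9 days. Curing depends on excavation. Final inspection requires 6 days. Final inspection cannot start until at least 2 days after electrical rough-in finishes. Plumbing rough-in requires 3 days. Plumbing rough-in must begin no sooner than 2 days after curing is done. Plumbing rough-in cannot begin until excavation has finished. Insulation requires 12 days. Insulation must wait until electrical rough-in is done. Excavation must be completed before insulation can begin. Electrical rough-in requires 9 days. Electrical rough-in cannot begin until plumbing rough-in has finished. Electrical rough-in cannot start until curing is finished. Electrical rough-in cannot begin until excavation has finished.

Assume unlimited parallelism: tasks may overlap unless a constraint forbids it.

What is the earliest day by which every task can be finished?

Excavation cannot begin until its own release at day 3. It runs from day 3 to 3 + 6 = day 9.
Curing cannot begin until excavation (finishes day 9). It runs from day 9 to 9 + 9 = day 18.
For plumbing rough-in: curing (finishes day 18, plus 2-day gap → day 20); excavation (finishes day 9). Taking the maximum gives a start of day 20, and it finishes at 20 + 3 = day 23.
After plumbing rough-in (finishes day 23), drywall can start at day 23 and finishes at day 34.
Electrical rough-in cannot start until plumbing rough-in (finishes day 23); curing (finishes day 18); excavation (finishes day 9). The controlling bound is day 23, so electrical rough-in finishes at 23 + 9 = day 32.
After electrical rough-in (finishes day 32, plus 2-day gap → day 34), final inspection can start at day 34 and finishes at day 40.
Insulation cannot start until electrical rough-in (finishes day 32); excavation (finishes day 9). The controlling bound is day 32, so insulation finishes at 32 + 12 = day 44.
All tasks are finished once the last one completes. Finish times: Excavation at 9, Curing at 18, Plumbing rough-in at 23, Electrical rough-in at 32, Insulation at 44, Drywall at 34, Final inspection at 40. The latest is day 44.

44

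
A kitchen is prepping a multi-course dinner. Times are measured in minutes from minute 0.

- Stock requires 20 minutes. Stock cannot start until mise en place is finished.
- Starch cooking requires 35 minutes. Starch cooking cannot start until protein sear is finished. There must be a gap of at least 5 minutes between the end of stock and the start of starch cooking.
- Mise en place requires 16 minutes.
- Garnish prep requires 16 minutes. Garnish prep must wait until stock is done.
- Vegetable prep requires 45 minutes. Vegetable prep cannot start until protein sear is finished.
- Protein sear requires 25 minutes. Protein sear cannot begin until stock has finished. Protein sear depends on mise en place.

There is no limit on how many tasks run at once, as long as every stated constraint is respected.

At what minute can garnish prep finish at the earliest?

52

Nothing blocks mise en place, so it runs from minute 0 to minute 16.
Stock waits on mise en place (finishes minute 16), so it starts at minute 16 and finishes at 16 + 20 = minute 36.
Garnish prep cannot begin until stock (finishes minute 36). It runs from minute 36 to 36 + 16 = minute 52.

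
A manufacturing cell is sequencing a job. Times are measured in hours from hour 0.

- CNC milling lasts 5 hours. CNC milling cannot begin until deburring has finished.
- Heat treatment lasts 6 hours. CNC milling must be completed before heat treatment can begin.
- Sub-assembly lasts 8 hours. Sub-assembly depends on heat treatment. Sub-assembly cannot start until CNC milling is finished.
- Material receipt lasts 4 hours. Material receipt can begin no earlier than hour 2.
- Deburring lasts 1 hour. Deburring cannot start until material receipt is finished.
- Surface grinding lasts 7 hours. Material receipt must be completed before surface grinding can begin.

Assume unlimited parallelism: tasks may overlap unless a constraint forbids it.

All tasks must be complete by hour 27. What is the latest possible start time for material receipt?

To finish by hour 27, sub-assembly (duration 8) must start no later than hour 19.
Heat treatment must finish before sub-assembly (must start by hour 19). With a 6-hour duration, heat treatment must start by 19 − 6 = hour 13.
For CNC milling: heat treatment (must start by hour 13); sub-assembly (must start by hour 19). The most restrictive is hour 13; with a 5-hour duration, CNC milling must start by hour 8.
Deburring has to be done before CNC milling (must start by hour 8). That means finishing by hour 8, i.e. starting by 8 − 1 = hour 7.
Surface grinding must finish by hour 27; it takes 7 hours, so it must start by 27 − 7 = hour 20.
Material receipt must finish in time for deburring (must start by hour 7); surface grinding (must start by hour 20). The tightest is hour 7, so material receipt must start by 7 − 4 = hour 3.

3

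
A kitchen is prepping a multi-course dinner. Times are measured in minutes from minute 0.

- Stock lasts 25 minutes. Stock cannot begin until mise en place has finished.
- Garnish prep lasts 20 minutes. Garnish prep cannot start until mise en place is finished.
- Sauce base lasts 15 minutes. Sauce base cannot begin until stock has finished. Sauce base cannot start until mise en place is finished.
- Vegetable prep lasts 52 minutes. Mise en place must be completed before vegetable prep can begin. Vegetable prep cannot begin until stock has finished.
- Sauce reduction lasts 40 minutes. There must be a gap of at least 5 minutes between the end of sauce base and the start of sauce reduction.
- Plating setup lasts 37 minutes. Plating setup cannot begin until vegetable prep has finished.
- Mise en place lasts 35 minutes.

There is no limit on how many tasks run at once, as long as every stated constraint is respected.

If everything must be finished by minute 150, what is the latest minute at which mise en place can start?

1

Nothing follows sauce reduction; the deadline of minute 150 is its only limit. It must start by 150 − 40 = minute 110.
Sauce base must finish before sauce reduction (must start by minute 110, minus 5-minute gap → minute 105). With a 15-minute duration, sauce base must start by 105 − 15 = minute 90.
Plating setup must finish by minute 150; it takes 37 minutes, so it must start by 150 − 37 = minute 113.
Since plating setup (must start by minute 113) depends on it, vegetable prep must finish by minute 113. Backing off its 52-minute duration gives a latest start of minute 61.
Stock feeds sauce base (must start by minute 90); vegetable prep (must start by minute 61). Taking the minimum, stock must finish by minute 61 and start by 61 − 25 = minute 36.
To finish by minute 150, garnish prep (duration 20) must start no later than minute 130.
For mise en place: stock (must start by minute 36); sauce base (must start by minute 90); vegetable prep (must start by minute 61); garnish prep (must start by minute 130). The most restrictive is minute 36; with a 35-minute duration, mise en place must start by minute 1.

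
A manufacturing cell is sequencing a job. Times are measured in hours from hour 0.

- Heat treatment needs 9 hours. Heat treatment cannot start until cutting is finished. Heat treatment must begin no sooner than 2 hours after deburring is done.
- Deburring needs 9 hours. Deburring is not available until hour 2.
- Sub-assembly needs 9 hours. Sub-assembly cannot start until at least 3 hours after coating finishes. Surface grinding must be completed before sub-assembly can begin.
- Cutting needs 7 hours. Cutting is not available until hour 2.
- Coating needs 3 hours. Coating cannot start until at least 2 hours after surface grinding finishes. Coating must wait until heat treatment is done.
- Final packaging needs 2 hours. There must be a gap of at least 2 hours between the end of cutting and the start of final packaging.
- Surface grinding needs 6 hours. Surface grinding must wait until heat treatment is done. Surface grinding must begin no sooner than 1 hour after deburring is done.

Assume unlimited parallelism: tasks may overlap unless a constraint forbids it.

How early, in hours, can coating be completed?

After its own release at hour 2, deburring can start at hour 2 and finishes at hour 11.
After its own release at hour 2, cutting can start at hour 2 and finishes at hour 9.
Heat treatment cannot start until cutting (finishes hour 9); deburring (finishes hour 11, plus 2-hour gap → hour 13). The controlling bound is hour 13, so heat treatment finishes at 13 + 9 = hour 22.
Surface grinding needs all of heat treatment (finishes hour 22); deburring (finishes hour 11, plus 1-hour gap → hour 12). That puts its earliest start at hour 22; it finishes at 22 + 6 = hour 28.
Coating has to wait for surface grinding (finishes hour 28, plus 2-hour gap → hour 30); heat treatment (finishes hour 22). The latest of these is hour 30, so coating runs hour 30 to 30 + 3 = hour 33.

33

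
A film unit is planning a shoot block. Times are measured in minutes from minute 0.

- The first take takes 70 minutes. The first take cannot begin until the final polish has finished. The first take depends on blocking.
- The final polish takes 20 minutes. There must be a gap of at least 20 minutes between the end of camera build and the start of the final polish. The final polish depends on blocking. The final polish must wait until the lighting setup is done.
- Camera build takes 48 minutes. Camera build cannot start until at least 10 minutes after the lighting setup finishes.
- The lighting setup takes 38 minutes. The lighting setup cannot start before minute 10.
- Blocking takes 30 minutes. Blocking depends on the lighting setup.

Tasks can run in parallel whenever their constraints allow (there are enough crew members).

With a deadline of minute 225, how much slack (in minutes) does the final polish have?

After its own release at minute 10, the lighting setup can start at minute 10 and finishes at minute 48.
Blocking cannot begin until the lighting setup (finishes minute 48). It runs from minute 48 to 48 + 30 = minute 78.
After the lighting setup (finishes minute 48, plus 10-minute gap → minute 58), camera build can start at minute 58 and finishes at minute 106.
The final polish cannot start until camera build (finishes minute 106, plus 20-minute gap → minute 126); blocking (finishes minute 78); the lighting setup (finishes minute 48). The controlling bound is minute 126, so the final polish finishes at 126 + 20 = minute 146.

Working backward from the deadline:
To finish by minute 225, the first take (duration 70) must start no later than minute 155.
The final polish has to be done before the first take (must start by minute 155). That means finishing by minute 155, i.e. starting by 155 − 20 = minute 135.
So the final polish can start as early as minute 126 and as late as minute 135, giving 135 − 126 = 9 minutes of slack.

9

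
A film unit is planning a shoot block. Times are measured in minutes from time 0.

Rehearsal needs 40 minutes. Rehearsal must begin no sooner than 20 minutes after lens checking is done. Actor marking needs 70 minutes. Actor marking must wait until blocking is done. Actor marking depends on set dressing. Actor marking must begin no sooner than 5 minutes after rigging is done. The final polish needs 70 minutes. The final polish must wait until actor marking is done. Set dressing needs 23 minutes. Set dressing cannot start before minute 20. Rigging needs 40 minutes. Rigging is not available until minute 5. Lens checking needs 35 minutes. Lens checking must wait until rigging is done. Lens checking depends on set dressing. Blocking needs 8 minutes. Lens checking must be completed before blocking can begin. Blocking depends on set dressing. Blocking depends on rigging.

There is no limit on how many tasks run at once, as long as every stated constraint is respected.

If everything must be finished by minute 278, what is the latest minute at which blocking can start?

130

The final polish has no dependents, so it just needs to finish by minute 278. Starting by 278 − 70 = minute 208 achieves that.
Since the final polish (must start by minute 208) depends on it, actor marking must finish by minute 208. Backing off its 70-minute duration gives a latest start of minute 138.
Blocking feeds into actor marking (must start by minute 138); so blocking must finish by minute 138 and therefore start by minute 130.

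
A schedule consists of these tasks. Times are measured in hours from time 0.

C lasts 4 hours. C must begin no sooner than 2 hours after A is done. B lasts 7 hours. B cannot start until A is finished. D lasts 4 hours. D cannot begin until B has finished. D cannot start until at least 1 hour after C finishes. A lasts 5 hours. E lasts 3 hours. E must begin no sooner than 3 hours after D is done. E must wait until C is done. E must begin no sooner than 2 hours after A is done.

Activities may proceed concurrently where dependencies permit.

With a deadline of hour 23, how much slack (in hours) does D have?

A has no prerequisites, so it starts at hour 0 and finishes at hour 5.
C cannot begin until A (finishes hour 5, plus 2-hour gap → hour 7). It runs from hour 7 to 7 + 4 = hour 11.
B cannot begin until A (finishes hour 5). It runs from hour 5 to 5 + 7 = hour 12.
D needs all of B (finishes hour 12); C (finishes hour 11, plus 1-hour gap → hour 12). That puts its earliest start at hour 12; it finishes at 12 + 4 = hour 16.

Working backward from the deadline:
To finish by hour 23, E (duration 3) must start no later than hour 20.
Since E (must start by hour 20, minus 3-hour gap → hour 17) depends on it, D must finish by hour 17. Backing off its 4-hour duration gives a latest start of hour 13.
So D can start as early as hour 12 and as late as hour 13, giving 13 − 12 = 1 hour of slack.

1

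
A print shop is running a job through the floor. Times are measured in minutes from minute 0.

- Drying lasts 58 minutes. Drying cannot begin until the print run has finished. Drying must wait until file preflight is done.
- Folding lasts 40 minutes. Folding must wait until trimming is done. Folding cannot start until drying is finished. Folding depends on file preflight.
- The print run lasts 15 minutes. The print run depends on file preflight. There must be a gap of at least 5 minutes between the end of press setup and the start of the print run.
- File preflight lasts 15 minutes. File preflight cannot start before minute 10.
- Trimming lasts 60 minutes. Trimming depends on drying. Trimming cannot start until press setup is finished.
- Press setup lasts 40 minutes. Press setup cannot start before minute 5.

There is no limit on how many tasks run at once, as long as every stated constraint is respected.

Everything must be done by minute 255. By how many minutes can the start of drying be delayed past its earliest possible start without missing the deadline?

32

Press setup waits on its own release at minute 5, so it starts at minute 5 and finishes at 5 + 40 = minute 45.
File preflight cannot begin until its own release at minute 10. It runs from minute 10 to 10 + 15 = minute 25.
The print run needs all of file preflight (finishes minute 25); press setup (finishes minute 45, plus 5-minute gap → minute 50). That puts its earliest start at minute 50; it finishes at 50 + 15 = minute 65.
Drying cannot start until the print run (finishes minute 65); file preflight (finishes minute 25). The controlling bound is minute 65, so drying finishes at 65 + 58 = minute 123.

Working backward from the deadline:
Folding must finish by minute 255; it takes 40 minutes, so it must start by 255 − 40 = minute 215.
Trimming feeds into folding (must start by minute 215); so trimming must finish by minute 215 and therefore start by minute 155.
Drying feeds trimming (must start by minute 155); folding (must start by minute 215). Taking the minimum, drying must finish by minute 155 and start by 155 − 58 = minute 97.
So drying can start as early as minute 65 and as late as minute 97, giving 97 − 65 = 32 minutes of slack.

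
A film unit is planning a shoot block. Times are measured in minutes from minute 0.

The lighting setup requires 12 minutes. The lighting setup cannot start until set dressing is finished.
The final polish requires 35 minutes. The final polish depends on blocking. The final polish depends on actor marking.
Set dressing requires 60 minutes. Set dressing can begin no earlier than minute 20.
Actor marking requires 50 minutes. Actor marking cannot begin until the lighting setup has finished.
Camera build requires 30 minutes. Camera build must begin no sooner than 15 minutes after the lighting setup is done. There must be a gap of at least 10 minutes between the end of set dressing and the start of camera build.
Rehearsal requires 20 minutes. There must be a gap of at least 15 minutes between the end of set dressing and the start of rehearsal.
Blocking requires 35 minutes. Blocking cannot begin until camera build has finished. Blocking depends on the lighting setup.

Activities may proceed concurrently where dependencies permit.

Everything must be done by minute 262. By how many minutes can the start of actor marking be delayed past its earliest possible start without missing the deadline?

85

Set dressing waits on its own release at minute 20, so it starts at minute 20 and finishes at 20 + 60 = minute 80.
After set dressing (finishes minute 80), the lighting setup can start at minute 80 and finishes at minute 92.
Actor marking cannot begin until the lighting setup (finishes minute 92). It runs from minute 92 to 92 + 50 = minute 142.

Working backward from the deadline:
To finish by minute 262, the final polish (duration 35) must start no later than minute 227.
Actor marking has to be done before the final polish (must start by minute 227). That means finishing by minute 227, i.e. starting by 227 − 50 = minute 177.
So actor marking can start as early as minute 92 and as late as minute 177, giving 177 − 92 = 85 minutes of slack.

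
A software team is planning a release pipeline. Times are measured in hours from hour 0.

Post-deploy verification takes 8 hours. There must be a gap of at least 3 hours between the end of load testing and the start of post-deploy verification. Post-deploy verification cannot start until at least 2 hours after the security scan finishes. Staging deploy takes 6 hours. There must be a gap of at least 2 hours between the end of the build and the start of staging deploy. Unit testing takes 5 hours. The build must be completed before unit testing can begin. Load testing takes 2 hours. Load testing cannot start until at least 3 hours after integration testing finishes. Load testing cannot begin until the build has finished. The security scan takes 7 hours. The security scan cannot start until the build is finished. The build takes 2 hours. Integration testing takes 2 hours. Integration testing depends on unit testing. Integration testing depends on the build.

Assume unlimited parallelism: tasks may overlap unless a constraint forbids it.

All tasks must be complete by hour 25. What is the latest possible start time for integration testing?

7

Post-deploy verification must finish by hour 25; it takes 8 hours, so it must start by 25 − 8 = hour 17.
Since post-deploy verification (must start by hour 17, minus 3-hour gap → hour 14) depends on it, load testing must finish by hour 14. Backing off its 2-hour duration gives a latest start of hour 12.
Integration testing must finish before load testing (must start by hour 12, minus 3-hour gap → hour 9). With a 2-hour duration, integration testing must start by 9 − 2 = hour 7.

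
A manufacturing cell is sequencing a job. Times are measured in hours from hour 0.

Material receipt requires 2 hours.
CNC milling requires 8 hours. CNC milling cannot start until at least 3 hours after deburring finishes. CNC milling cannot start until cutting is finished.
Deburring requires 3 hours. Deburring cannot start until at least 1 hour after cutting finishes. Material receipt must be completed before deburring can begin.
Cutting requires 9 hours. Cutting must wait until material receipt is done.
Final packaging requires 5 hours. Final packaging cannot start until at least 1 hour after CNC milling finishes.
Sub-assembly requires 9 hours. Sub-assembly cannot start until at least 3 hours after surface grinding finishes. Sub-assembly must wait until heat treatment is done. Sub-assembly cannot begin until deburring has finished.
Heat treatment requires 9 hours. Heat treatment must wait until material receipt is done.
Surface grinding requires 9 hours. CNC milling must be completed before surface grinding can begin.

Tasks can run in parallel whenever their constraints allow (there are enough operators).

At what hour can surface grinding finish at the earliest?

Material receipt can start immediately at hour 0; it finishes at hour 2.
After material receipt (finishes hour 2), cutting can start at hour 2 and finishes at hour 11.
Deburring has to wait for cutting (finishes hour 11, plus 1-hour gap → hour 12); material receipt (finishes hour 2). The latest of these is hour 12, so deburring runs hour 12 to 12 + 3 = hour 15.
CNC milling needs all of deburring (finishes hour 15, plus 3-hour gap → hour 18); cutting (finishes hour 11). That puts its earliest start at hour 18; it finishes at 18 + 8 = hour 26.
Surface grinding cannot begin until CNC milling (finishes hour 26). It runs from hour 26 to 26 + 9 = hour 35.

35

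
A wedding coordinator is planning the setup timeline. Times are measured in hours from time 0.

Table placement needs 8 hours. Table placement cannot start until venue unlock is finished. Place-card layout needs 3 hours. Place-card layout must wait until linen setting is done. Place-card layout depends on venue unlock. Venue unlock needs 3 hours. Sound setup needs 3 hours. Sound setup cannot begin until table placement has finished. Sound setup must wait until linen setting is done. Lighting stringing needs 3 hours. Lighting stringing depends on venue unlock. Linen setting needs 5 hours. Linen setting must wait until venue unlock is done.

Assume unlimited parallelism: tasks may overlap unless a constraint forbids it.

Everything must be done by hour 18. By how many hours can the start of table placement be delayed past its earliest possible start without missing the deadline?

Nothing blocks venue unlock, so it runs from hour 0 to hour 3.
After venue unlock (finishes hour 3), table placement can start at hour 3 and finishes at hour 11.

Working backward from the deadline:
Sound setup has no dependents, so it just needs to finish by hour 18. Starting by 18 − 3 = hour 15 achieves that.
Table placement has to be done before sound setup (must start by hour 15). That means finishing by hour 15, i.e. starting by 15 − 8 = hour 7.
So table placement can start as early as hour 3 and as late as hour 7, giving 7 − 3 = 4 hours of slack.

4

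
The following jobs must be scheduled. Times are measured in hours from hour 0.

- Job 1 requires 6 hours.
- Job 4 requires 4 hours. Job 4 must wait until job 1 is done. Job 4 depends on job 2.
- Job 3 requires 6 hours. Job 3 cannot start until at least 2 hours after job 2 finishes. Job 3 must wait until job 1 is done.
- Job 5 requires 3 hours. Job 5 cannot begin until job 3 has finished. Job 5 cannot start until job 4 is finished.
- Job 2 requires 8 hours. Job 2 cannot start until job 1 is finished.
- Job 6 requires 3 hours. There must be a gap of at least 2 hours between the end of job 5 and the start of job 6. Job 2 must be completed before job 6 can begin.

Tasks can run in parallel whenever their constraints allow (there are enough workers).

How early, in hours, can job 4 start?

Job 1 has no prerequisites, so it starts at hour 0 and finishes at hour 6.
Job 2 waits on job 1 (finishes hour 6), so it starts at hour 6 and finishes at 6 + 8 = hour 14.
Job 4 waits on job 1 (finishes hour 6); job 2 (finishes hour 14). The latest of these is hour 14, which is the earliest job 4 can start.

14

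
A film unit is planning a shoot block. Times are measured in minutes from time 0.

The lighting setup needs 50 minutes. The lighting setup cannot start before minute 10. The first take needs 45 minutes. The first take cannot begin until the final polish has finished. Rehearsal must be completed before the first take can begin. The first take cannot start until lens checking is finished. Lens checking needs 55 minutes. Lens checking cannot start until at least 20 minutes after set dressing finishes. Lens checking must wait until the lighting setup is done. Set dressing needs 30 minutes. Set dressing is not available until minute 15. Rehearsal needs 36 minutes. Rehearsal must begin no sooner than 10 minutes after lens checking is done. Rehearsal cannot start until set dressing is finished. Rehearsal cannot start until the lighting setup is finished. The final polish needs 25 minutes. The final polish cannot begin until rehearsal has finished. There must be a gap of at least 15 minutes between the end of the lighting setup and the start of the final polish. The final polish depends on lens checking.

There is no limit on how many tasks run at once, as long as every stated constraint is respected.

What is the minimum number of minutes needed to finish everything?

236

The lighting setup waits on its own release at minute 10, so it starts at minute 10 and finishes at 10 + 50 = minute 60.
After its own release at minute 15, set dressing can start at minute 15 and finishes at minute 45.
Lens checking has to wait for set dressing (finishes minute 45, plus 20-minute gap → minute 65); the lighting setup (finishes minute 60). The latest of these is minute 65, so lens checking runs minute 65 to 65 + 55 = minute 120.
Rehearsal has to wait for lens checking (finishes minute 120, plus 10-minute gap → minute 130); set dressing (finishes minute 45); the lighting setup (finishes minute 60). The latest of these is minute 130, so rehearsal runs minute 130 to 130 + 36 = minute 166.
For the final polish: rehearsal (finishes minute 166); the lighting setup (finishes minute 60, plus 15-minute gap → minute 75); lens checking (finishes minute 120). Taking the maximum gives a start of minute 166, and it finishes at 166 + 25 = minute 191.
The first take needs all of the final polish (finishes minute 191); rehearsal (finishes minute 166); lens checking (finishes minute 120). That puts its earliest start at minute 191; it finishes at 191 + 45 = minute 236.
All tasks are finished once the last one completes. Finish times: Set dressing at 45, The lighting setup at 60, Lens checking at 120, Rehearsal at 166, The final polish at 191, The first take at 236. The latest is minute 236.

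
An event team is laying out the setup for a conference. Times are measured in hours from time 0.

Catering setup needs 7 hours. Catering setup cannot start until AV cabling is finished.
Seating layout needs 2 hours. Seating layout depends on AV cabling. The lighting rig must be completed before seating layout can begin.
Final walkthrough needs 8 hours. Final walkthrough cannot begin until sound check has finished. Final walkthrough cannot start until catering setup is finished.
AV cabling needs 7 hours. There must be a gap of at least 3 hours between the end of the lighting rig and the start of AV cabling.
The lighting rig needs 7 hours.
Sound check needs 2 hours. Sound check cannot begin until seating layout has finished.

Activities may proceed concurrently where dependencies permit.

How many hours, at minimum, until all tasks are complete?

32

The lighting rig can start immediately at hour 0; it finishes at hour 7.
AV cabling waits on the lighting rig (finishes hour 7, plus 3-hour gap → hour 10), so it starts at hour 10 and finishes at 10 + 7 = hour 17.
After AV cabling (finishes hour 17), catering setup can start at hour 17 and finishes at hour 24.
Seating layout cannot start until AV cabling (finishes hour 17); the lighting rig (finishes hour 7). The controlling bound is hour 17, so seating layout finishes at 17 + 2 = hour 19.
Sound check cannot begin until seating layout (finishes hour 19). It runs from hour 19 to 19 + 2 = hour 21.
Final walkthrough cannot start until sound check (finishes hour 21); catering setup (finishes hour 24). The controlling bound is hour 24, so final walkthrough finishes at 24 + 8 = hour 32.
All tasks are finished once the last one completes. Finish times: The lighting rig at 7, AV cabling at 17, Seating layout at 19, Catering setup at 24, Sound check at 21, Final walkthrough at 32. The latest is hour 32.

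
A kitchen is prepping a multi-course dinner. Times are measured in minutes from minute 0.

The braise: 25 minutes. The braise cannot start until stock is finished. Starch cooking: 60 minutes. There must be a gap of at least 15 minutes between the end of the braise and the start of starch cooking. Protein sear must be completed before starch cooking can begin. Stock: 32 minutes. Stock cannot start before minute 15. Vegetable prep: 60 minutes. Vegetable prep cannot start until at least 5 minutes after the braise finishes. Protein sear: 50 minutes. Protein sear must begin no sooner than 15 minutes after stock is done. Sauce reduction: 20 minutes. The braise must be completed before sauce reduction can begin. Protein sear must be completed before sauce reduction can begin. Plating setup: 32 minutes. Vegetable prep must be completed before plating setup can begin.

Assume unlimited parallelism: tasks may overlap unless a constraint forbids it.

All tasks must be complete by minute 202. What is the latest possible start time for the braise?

80

To finish by minute 202, plating setup (duration 32) must start no later than minute 170.
Since plating setup (must start by minute 170) depends on it, vegetable prep must finish by minute 170. Backing off its 60-minute duration gives a latest start of minute 110.
Sauce reduction has no dependents, so it just needs to finish by minute 202. Starting by 202 − 20 = minute 182 achieves that.
Starch cooking has no dependents, so it just needs to finish by minute 202. Starting by 202 − 60 = minute 142 achieves that.
For the braise: vegetable prep (must start by minute 110, minus 5-minute gap → minute 105); sauce reduction (must start by minute 182); starch cooking (must start by minute 142, minus 15-minute gap → minute 127). The most restrictive is minute 105; with a 25-minute duration, the braise must start by minute 80.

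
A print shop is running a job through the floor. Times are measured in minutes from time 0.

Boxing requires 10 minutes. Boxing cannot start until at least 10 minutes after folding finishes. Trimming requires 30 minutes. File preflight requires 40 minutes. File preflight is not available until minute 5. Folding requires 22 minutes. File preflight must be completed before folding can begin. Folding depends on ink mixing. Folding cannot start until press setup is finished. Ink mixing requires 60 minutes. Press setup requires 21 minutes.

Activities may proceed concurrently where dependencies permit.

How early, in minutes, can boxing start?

92

Press setup can start immediately at minute 0; it finishes at minute 21.
Ink mixing has no prerequisites, so it starts at minute 0 and finishes at minute 60.
File preflight cannot begin until its own release at minute 5. It runs from minute 5 to 5 + 40 = minute 45.
Folding needs all of file preflight (finishes minute 45); ink mixing (finishes minute 60); press setup (finishes minute 21). That puts its earliest start at minute 60; it finishes at 60 + 22 = minute 82.
Boxing waits on folding (finishes minute 82, plus 10-minute gap → minute 92), so the earliest it can start is minute 92.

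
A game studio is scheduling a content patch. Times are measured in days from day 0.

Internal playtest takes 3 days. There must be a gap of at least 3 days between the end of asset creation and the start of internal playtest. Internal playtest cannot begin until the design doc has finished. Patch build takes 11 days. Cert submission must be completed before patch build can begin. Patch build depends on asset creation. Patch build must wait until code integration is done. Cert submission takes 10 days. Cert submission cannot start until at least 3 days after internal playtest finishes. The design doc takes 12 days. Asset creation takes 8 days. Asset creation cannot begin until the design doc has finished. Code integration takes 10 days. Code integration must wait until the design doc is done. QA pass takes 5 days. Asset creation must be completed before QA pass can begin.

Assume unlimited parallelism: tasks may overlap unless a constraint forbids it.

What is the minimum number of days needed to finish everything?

The design doc can start immediately at day 0; it finishes at day 12.
After the design doc (finishes day 12), code integration can start at day 12 and finishes at day 22.
After the design doc (finishes day 12), asset creation can start at day 12 and finishes at day 20.
QA pass cannot begin until asset creation (finishes day 20). It runs from day 20 to 20 + 5 = day 25.
Internal playtest needs all of asset creation (finishes day 20, plus 3-day gap → day 23); the design doc (finishes day 12). That puts its earliest start at day 23; it finishes at 23 + 3 = day 26.
Cert submission cannot begin until internal playtest (finishes day 26, plus 3-day gap → day 29). It runs from day 29 to 29 + 10 = day 39.
For patch build: cert submission (finishes day 39); asset creation (finishes day 20); code integration (finishes day 22). Taking the maximum gives a start of day 39, and it finishes at 39 + 11 = day 50.
All tasks are finished once the last one completes. Finish times: The design doc at 12, Asset creation at 20, Code integration at 22, Internal playtest at 26, QA pass at 25, Cert submission at 39, Patch build at 50. The latest is day 50.

50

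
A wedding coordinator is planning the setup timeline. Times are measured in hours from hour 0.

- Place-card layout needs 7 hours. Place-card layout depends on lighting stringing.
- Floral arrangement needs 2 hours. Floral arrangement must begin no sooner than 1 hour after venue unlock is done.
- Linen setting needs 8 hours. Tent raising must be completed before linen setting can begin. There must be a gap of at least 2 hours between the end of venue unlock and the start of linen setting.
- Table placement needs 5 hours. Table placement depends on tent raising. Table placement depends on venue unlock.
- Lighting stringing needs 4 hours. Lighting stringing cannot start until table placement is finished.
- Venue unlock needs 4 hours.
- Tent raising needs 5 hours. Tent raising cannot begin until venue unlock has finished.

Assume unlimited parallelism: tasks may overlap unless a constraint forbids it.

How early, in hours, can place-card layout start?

18

Venue unlock has no prerequisites, so it starts at hour 0 and finishes at hour 4.
Tent raising cannot begin until venue unlock (finishes hour 4). It runs from hour 4 to 4 + 5 = hour 9.
For table placement: tent raising (finishes hour 9); venue unlock (finishes hour 4). Taking the maximum gives a start of hour 9, and it finishes at 9 + 5 = hour 14.
After table placement (finishes hour 14), lighting stringing can start at hour 14 and finishes at hour 18.
Place-card layout waits on lighting stringing (finishes hour 18), so the earliest it can start is hour 18.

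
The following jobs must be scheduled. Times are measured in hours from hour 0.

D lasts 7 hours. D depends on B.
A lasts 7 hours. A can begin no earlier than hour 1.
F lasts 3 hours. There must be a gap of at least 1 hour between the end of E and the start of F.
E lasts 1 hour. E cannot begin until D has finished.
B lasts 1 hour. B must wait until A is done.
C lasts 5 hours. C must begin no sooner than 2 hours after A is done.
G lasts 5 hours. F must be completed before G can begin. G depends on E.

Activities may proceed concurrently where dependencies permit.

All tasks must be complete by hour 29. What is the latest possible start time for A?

4

To finish by hour 29, G (duration 5) must start no later than hour 24.
Since G (must start by hour 24) depends on it, F must finish by hour 24. Backing off its 3-hour duration gives a latest start of hour 21.
E feeds F (must start by hour 21, minus 1-hour gap → hour 20); G (must start by hour 24). Taking the minimum, E must finish by hour 20 and start by 20 − 1 = hour 19.
D feeds into E (must start by hour 19); so D must finish by hour 19 and therefore start by hour 12.
B has to be done before D (must start by hour 12). That means finishing by hour 12, i.e. starting by 12 − 1 = hour 11.
Nothing follows C; the deadline of hour 29 is its only limit. It must start by 29 − 5 = hour 24.
A must finish in time for B (must start by hour 11); C (must start by hour 24, minus 2-hour gap → hour 22). The tightest is hour 11, so A must start by 11 − 7 = hour 4.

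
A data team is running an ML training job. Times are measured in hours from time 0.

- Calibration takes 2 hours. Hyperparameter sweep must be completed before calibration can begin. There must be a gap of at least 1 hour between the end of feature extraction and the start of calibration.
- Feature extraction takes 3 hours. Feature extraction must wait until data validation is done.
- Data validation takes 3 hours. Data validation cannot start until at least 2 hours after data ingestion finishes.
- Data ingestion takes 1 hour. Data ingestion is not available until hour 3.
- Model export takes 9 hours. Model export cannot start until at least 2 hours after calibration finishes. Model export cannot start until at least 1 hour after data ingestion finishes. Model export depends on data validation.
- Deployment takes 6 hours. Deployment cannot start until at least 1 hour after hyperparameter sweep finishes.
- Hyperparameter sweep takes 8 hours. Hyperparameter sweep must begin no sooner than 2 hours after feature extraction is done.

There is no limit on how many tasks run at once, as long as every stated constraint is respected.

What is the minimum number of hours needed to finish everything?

After its own release at hour 3, data ingestion can start at hour 3 and finishes at hour 4.
Data validation waits on data ingestion (finishes hour 4, plus 2-hour gap → hour 6), so it starts at hour 6 and finishes at 6 + 3 = hour 9.
After data validation (finishes hour 9), feature extraction can start at hour 9 and finishes at hour 12.
Hyperparameter sweep waits on feature extraction (finishes hour 12, plus 2-hour gap → hour 14), so it starts at hour 14 and finishes at 14 + 8 = hour 22.
Deployment waits on hyperparameter sweep (finishes hour 22, plus 1-hour gap → hour 23), so it starts at hour 23 and finishes at 23 + 6 = hour 29.
Calibration needs all of hyperparameter sweep (finishes hour 22); feature extraction (finishes hour 12, plus 1-hour gap → hour 13). That puts its earliest start at hour 22; it finishes at 22 + 2 = hour 24.
Model export has to wait for calibration (finishes hour 24, plus 2-hour gap → hour 26); data ingestion (finishes hour 4, plus 1-hour gap → hour 5); data validation (finishes hour 9). The latest of these is hour 26, so model export runs hour 26 to 26 + 9 = hour 35.
All tasks are finished once the last one completes. Finish times: Data ingestion at 4, Data validation at 9, Feature extraction at 12, Hyperparameter sweep at 22, Calibration at 24, Model export at 35, Deployment at 29. The latest is hour 35.

35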